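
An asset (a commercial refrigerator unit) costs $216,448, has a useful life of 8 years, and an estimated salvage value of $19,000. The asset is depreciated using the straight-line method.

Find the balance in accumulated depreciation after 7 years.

$172,767

Depreciable base = $216,448 − $19,000 = $197,448.
Annual expense = $197,448 / 8 = $24,681.
End of year 1: book value $191,767.
End of year 2: book value $167,086.
End of year 3: book value $142,405.
End of year 4: book value $117,724.
End of year 5: book value $93,043.
End of year 6: book value $68,362.
End of year 7: book value $43,681.
Accumulated through year 7 = $216,448 − $43,681 = $172,767.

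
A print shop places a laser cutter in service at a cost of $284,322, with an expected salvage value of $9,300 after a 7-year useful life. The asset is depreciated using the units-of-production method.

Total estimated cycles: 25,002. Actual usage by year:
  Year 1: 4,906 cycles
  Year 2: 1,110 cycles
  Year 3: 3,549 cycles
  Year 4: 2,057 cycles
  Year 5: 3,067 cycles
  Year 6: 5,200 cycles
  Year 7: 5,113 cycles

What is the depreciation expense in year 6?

$57,200

Depreciable base = $284,322 − $9,300 = $275,022.
Rate = $275,022 / 25,002 cycles = $11 per cycle.
Year 1: 4,906 × $11 = $53,966. Book value $230,356.
Year 2: 1,110 × $11 = $12,210. Book value $218,146.
Year 3: 3,549 × $11 = $39,039. Book value $179,107.
Year 4: 2,057 × $11 = $22,627. Book value $156,480.
Year 5: 3,067 × $11 = $33,737. Book value $122,743.
Year 6: 5,200 × $11 = $57,200. Book value $65,543.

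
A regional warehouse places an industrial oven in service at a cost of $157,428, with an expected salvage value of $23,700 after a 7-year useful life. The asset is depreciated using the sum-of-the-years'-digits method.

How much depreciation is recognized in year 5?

$14,328

Depreciable base = $157,428 − $23,700 = $133,728.
Sum of the years' digits = 7+6+5+4+3+2+1 = 28.
Year 1: $133,728 × 7/28 = $33,432. Book value $123,996.
Year 2: $133,728 × 6/28 = $28,656. Book value $95,340.
Year 3: $133,728 × 5/28 = $23,880. Book value $71,460.
Year 4: $133,728 × 4/28 = $19,104. Book value $52,356.
Year 5: $133,728 × 3/28 = $14,328. Book value $38,028.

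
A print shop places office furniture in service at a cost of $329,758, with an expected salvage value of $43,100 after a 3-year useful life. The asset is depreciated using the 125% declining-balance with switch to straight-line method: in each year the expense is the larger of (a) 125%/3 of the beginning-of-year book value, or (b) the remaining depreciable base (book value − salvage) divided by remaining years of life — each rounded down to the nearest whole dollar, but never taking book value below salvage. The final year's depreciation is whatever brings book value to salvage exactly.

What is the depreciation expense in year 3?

$69,110

Depreciable base = $329,758 − $43,100 = $286,658.
Year 1: DB = ⌊$329,758 × 125%/3⌋ = $137,399; SL = ⌊$286,658/3⌋ = $95,552 → take DB $137,399. Book value $192,359.
Year 2: DB = ⌊$192,359 × 125%/3⌋ = $80,149; SL = ⌊$149,259/2⌋ = $74,629 → take DB $80,149. Book value $112,210.
Year 3 (final): $112,210 − $43,100 = $69,110. Book value $43,100.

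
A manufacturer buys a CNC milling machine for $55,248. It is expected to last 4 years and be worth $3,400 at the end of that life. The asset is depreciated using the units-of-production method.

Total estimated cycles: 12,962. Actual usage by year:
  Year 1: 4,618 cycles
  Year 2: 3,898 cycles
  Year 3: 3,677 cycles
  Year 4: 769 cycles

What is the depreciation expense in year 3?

Depreciable base = $55,248 − $3,400 = $51,848.
Rate = $51,848 / 12,962 cycles = $4 per cycle.
Year 1: 4,618 × $4 = $18,472. Book value $36,776.
Year 2: 3,898 × $4 = $15,592. Book value $21,184.
Year 3: 3,677 × $4 = $14,708. Book value $6,476.

$14,708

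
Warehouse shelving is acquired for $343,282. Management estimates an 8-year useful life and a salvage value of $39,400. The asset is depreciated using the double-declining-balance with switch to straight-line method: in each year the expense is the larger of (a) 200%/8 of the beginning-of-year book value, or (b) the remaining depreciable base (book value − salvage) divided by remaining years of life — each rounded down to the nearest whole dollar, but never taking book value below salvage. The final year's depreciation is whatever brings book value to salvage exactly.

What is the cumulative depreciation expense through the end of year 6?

$282,184

Depreciable base = $343,282 − $39,400 = $303,882.
Year 1: DB = ⌊$343,282 × 200%/8⌋ = $85,820; SL = ⌊$303,882/8⌋ = $37,985 → take DB $85,820. Book value $257,462.
Year 2: DB = ⌊$257,462 × 200%/8⌋ = $64,365; SL = ⌊$218,062/7⌋ = $31,151 → take DB $64,365. Book value $193,097.
Year 3: DB = ⌊$193,097 × 200%/8⌋ = $48,274; SL = ⌊$153,697/6⌋ = $25,616 → take DB $48,274. Book value $144,823.
Year 4: DB = ⌊$144,823 × 200%/8⌋ = $36,205; SL = ⌊$105,423/5⌋ = $21,084 → take DB $36,205. Book value $108,618.
Year 5: DB = ⌊$108,618 × 200%/8⌋ = $27,154; SL = ⌊$69,218/4⌋ = $17,304 → take DB $27,154. Book value $81,464.
Year 6: DB = ⌊$81,464 × 200%/8⌋ = $20,366; SL = ⌊$42,064/3⌋ = $14,021 → take DB $20,366. Book value $61,098.
Accumulated through year 6 = $343,282 − $61,098 = $282,184.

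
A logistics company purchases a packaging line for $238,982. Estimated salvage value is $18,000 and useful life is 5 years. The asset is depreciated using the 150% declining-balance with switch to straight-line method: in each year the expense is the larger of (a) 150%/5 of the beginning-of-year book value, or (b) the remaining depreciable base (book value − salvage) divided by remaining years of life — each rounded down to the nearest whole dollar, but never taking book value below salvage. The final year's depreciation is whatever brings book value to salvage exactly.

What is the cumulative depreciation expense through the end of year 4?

$188,996

Depreciable base = $238,982 − $18,000 = $220,982.
Year 1: DB = ⌊$238,982 × 150%/5⌋ = $71,694; SL = ⌊$220,982/5⌋ = $44,196 → take DB $71,694. Book value $167,288.
Year 2: DB = ⌊$167,288 × 150%/5⌋ = $50,186; SL = ⌊$149,288/4⌋ = $37,322 → take DB $50,186. Book value $117,102.
Year 3: DB = ⌊$117,102 × 150%/5⌋ = $35,130; SL = ⌊$99,102/3⌋ = $33,034 → take DB $35,130. Book value $81,972.
Year 4: DB = ⌊$81,972 × 150%/5⌋ = $24,591; SL = ⌊$63,972/2⌋ = $31,986 → take SL $31,986. Book value $49,986.
Accumulated through year 4 = $238,982 − $49,986 = $188,996.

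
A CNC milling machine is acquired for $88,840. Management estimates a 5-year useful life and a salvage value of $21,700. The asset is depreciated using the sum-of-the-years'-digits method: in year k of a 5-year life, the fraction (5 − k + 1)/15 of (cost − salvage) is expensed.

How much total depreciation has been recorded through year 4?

Depreciable base = $88,840 − $21,700 = $67,140.
Sum of the years' digits = 5+4+3+2+1 = 15.
Year 1: $67,140 × 5/15 = $22,380. Book value $66,460.
Year 2: $67,140 × 4/15 = $17,904. Book value $48,556.
Year 3: $67,140 × 3/15 = $13,428. Book value $35,128.
Year 4: $67,140 × 2/15 = $8,952. Book value $26,176.
Accumulated through year 4 = $88,840 − $26,176 = $62,664.

$62,664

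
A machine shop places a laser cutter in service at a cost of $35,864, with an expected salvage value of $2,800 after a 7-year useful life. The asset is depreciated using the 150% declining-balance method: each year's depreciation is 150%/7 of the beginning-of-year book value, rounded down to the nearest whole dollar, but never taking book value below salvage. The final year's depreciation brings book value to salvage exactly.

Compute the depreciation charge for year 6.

Depreciable base = $35,864 − $2,800 = $33,064.
Year 1: ⌊$35,864 × 150%/7⌋ = $7,685. Book value $28,179.
Year 2: ⌊$28,179 × 150%/7⌋ = $6,038. Book value $22,141.
Year 3: ⌊$22,141 × 150%/7⌋ = $4,744. Book value $17,397.
Year 4: ⌊$17,397 × 150%/7⌋ = $3,727. Book value $13,670.
Year 5: ⌊$13,670 × 150%/7⌋ = $2,929. Book value $10,741.
Year 6: ⌊$10,741 × 150%/7⌋ = $2,301. Book value $8,440.

$2,301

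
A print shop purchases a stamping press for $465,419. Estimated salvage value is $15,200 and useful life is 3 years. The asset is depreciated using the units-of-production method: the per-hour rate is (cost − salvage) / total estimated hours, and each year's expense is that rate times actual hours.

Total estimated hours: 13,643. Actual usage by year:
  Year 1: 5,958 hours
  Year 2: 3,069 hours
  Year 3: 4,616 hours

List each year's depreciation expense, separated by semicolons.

$196,614; $101,277; $152,328

Depreciable base = $465,419 − $15,200 = $450,219.
Rate = $450,219 / 13,643 hours = $33 per hour.
Year 1: 5,958 × $33 = $196,614. Book value $268,805.
Year 2: 3,069 × $33 = $101,277. Book value $167,528.
Year 3: 4,616 × $33 = $152,328. Book value $15,200.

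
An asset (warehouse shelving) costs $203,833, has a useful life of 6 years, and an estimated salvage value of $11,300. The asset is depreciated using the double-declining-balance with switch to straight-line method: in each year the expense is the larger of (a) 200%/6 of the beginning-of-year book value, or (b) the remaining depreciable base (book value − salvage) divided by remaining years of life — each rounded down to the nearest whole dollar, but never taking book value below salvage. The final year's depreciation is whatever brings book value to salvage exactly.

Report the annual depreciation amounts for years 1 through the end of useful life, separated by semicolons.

$67,944; $45,296; $30,197; $20,132; $14,482; $14,482

Depreciable base = $203,833 − $11,300 = $192,533.
Year 1: DB = ⌊$203,833 × 200%/6⌋ = $67,944; SL = ⌊$192,533/6⌋ = $32,088 → take DB $67,944. Book value $135,889.
Year 2: DB = ⌊$135,889 × 200%/6⌋ = $45,296; SL = ⌊$124,589/5⌋ = $24,917 → take DB $45,296. Book value $90,593.
Year 3: DB = ⌊$90,593 × 200%/6⌋ = $30,197; SL = ⌊$79,293/4⌋ = $19,823 → take DB $30,197. Book value $60,396.
Year 4: DB = ⌊$60,396 × 200%/6⌋ = $20,132; SL = ⌊$49,096/3⌋ = $16,365 → take DB $20,132. Book value $40,264.
Year 5: DB = ⌊$40,264 × 200%/6⌋ = $13,421; SL = ⌊$28,964/2⌋ = $14,482 → take SL $14,482. Book value $25,782.
Year 6 (final): $25,782 − $11,300 = $14,482. Book value $11,300.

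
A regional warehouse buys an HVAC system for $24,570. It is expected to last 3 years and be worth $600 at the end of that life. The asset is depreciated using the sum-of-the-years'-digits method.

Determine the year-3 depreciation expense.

$3,995

Depreciable base = $24,570 − $600 = $23,970.
Sum of the years' digits = 3+2+1 = 6.
Year 1: $23,970 × 3/6 = $11,985. Book value $12,585.
Year 2: $23,970 × 2/6 = $7,990. Book value $4,595.
Year 3: $23,970 × 1/6 = $3,995. Book value $600.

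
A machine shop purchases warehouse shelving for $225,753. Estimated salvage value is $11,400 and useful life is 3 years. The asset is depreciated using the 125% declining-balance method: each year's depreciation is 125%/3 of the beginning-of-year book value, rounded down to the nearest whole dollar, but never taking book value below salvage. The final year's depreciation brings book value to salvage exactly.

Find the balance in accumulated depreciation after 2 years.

$148,933

Depreciable base = $225,753 − $11,400 = $214,353.
Year 1: ⌊$225,753 × 125%/3⌋ = $94,063. Book value $131,690.
Year 2: ⌊$131,690 × 125%/3⌋ = $54,870. Book value $76,820.
Accumulated through year 2 = $225,753 − $76,820 = $148,933.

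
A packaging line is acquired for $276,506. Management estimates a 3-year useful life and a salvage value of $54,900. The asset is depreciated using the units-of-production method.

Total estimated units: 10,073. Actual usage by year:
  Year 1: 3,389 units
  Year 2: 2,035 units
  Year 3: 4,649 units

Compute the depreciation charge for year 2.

Depreciable base = $276,506 − $54,900 = $221,606.
Rate = $221,606 / 10,073 units = $22 per unit.
Year 1: 3,389 × $22 = $74,558. Book value $201,948.
Year 2: 2,035 × $22 = $44,770. Book value $157,178.

$44,770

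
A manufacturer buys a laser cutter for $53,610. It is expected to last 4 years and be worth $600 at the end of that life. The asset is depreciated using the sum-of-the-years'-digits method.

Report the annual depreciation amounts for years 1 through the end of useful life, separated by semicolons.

Depreciable base = $53,610 − $600 = $53,010.
Sum of the years' digits = 4+3+2+1 = 10.
Year 1: $53,010 × 4/10 = $21,204. Book value $32,406.
Year 2: $53,010 × 3/10 = $15,903. Book value $16,503.
Year 3: $53,010 × 2/10 = $10,602. Book value $5,901.
Year 4: $53,010 × 1/10 = $5,301. Book value $600.

$21,204; $15,903; $10,602; $5,301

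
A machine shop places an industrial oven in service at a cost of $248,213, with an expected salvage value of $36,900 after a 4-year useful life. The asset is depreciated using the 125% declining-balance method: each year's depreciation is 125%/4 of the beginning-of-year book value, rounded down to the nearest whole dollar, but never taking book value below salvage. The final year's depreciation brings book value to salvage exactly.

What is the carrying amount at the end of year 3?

$80,658

Depreciable base = $248,213 − $36,900 = $211,313.
Year 1: ⌊$248,213 × 125%/4⌋ = $77,566. Book value $170,647.
Year 2: ⌊$170,647 × 125%/4⌋ = $53,327. Book value $117,320.
Year 3: ⌊$117,320 × 125%/4⌋ = $36,662. Book value $80,658.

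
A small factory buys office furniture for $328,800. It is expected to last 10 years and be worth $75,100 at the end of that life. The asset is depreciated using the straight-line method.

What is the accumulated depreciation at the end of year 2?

Depreciable base = $328,800 − $75,100 = $253,700.
Annual expense = $253,700 / 10 = $25,370.
End of year 1: book value $303,430.
End of year 2: book value $278,060.
Accumulated through year 2 = $328,800 − $278,060 = $50,740.

$50,740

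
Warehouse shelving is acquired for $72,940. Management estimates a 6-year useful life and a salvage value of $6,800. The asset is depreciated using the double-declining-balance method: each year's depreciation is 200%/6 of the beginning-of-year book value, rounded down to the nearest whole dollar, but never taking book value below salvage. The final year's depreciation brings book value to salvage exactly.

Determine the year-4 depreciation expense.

$7,204

Depreciable base = $72,940 − $6,800 = $66,140.
Year 1: ⌊$72,940 × 200%/6⌋ = $24,313. Book value $48,627.
Year 2: ⌊$48,627 × 200%/6⌋ = $16,209. Book value $32,418.
Year 3: ⌊$32,418 × 200%/6⌋ = $10,806. Book value $21,612.
Year 4: ⌊$21,612 × 200%/6⌋ = $7,204. Book value $14,408.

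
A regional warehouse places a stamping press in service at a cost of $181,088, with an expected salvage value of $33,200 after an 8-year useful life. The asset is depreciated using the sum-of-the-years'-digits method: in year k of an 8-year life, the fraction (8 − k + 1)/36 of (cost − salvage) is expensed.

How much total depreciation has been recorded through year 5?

$123,240

Depreciable base = $181,088 − $33,200 = $147,888.
Sum of the years' digits = 8+7+6+5+4+3+2+1 = 36.
Year 1: $147,888 × 8/36 = $32,864. Book value $148,224.
Year 2: $147,888 × 7/36 = $28,756. Book value $119,468.
Year 3: $147,888 × 6/36 = $24,648. Book value $94,820.
Year 4: $147,888 × 5/36 = $20,540. Book value $74,280.
Year 5: $147,888 × 4/36 = $16,432. Book value $57,848.
Accumulated through year 5 = $181,088 − $57,848 = $123,240.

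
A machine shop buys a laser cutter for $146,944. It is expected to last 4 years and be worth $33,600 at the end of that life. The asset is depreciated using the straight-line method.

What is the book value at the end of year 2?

$90,272

Depreciable base = $146,944 − $33,600 = $113,344.
Annual expense = $113,344 / 4 = $28,336.
End of year 1: book value $118,608.
End of year 2: book value $90,272.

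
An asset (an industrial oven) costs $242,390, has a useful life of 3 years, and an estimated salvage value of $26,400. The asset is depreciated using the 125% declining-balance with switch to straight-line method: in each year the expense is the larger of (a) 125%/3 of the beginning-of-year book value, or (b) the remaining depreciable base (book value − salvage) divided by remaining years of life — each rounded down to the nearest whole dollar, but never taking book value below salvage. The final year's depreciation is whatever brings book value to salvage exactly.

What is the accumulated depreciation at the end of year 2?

$159,909

Depreciable base = $242,390 − $26,400 = $215,990.
Year 1: DB = ⌊$242,390 × 125%/3⌋ = $100,995; SL = ⌊$215,990/3⌋ = $71,996 → take DB $100,995. Book value $141,395.
Year 2: DB = ⌊$141,395 × 125%/3⌋ = $58,914; SL = ⌊$114,995/2⌋ = $57,497 → take DB $58,914. Book value $82,481.
Accumulated through year 2 = $242,390 − $82,481 = $159,909.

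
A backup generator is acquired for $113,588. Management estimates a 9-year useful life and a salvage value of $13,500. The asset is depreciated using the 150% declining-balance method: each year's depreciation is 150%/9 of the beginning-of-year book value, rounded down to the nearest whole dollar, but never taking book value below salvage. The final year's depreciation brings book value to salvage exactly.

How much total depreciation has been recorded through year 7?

Depreciable base = $113,588 − $13,500 = $100,088.
Year 1: ⌊$113,588 × 150%/9⌋ = $18,931. Book value $94,657.
Year 2: ⌊$94,657 × 150%/9⌋ = $15,776. Book value $78,881.
Year 3: ⌊$78,881 × 150%/9⌋ = $13,146. Book value $65,735.
Year 4: ⌊$65,735 × 150%/9⌋ = $10,955. Book value $54,780.
Year 5: ⌊$54,780 × 150%/9⌋ = $9,130. Book value $45,650.
Year 6: ⌊$45,650 × 150%/9⌋ = $7,608. Book value $38,042.
Year 7: ⌊$38,042 × 150%/9⌋ = $6,340. Book value $31,702.
Accumulated through year 7 = $113,588 − $31,702 = $81,886.

$81,886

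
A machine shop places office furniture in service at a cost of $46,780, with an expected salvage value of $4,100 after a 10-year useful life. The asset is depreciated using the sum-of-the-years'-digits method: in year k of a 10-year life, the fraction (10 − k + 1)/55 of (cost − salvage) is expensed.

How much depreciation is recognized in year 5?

$4,656

Depreciable base = $46,780 − $4,100 = $42,680.
Sum of the years' digits = 10+9+8+7+6+5+4+3+2+1 = 55.
Year 1: $42,680 × 10/55 = $7,760. Book value $39,020.
Year 2: $42,680 × 9/55 = $6,984. Book value $32,036.
Year 3: $42,680 × 8/55 = $6,208. Book value $25,828.
Year 4: $42,680 × 7/55 = $5,432. Book value $20,396.
Year 5: $42,680 × 6/55 = $4,656. Book value $15,740.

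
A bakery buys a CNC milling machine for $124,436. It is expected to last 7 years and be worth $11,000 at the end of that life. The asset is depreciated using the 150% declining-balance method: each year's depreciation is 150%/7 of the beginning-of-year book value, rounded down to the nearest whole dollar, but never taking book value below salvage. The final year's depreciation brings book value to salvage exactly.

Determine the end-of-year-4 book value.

$47,426

Depreciable base = $124,436 − $11,000 = $113,436.
Year 1: ⌊$124,436 × 150%/7⌋ = $26,664. Book value $97,772.
Year 2: ⌊$97,772 × 150%/7⌋ = $20,951. Book value $76,821.
Year 3: ⌊$76,821 × 150%/7⌋ = $16,461. Book value $60,360.
Year 4: ⌊$60,360 × 150%/7⌋ = $12,934. Book value $47,426.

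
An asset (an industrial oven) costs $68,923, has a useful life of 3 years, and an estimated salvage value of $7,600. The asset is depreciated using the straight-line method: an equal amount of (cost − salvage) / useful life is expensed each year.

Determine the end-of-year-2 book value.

Depreciable base = $68,923 − $7,600 = $61,323.
Annual expense = $61,323 / 3 = $20,441.
End of year 1: book value $48,482.
End of year 2: book value $28,041.

$28,041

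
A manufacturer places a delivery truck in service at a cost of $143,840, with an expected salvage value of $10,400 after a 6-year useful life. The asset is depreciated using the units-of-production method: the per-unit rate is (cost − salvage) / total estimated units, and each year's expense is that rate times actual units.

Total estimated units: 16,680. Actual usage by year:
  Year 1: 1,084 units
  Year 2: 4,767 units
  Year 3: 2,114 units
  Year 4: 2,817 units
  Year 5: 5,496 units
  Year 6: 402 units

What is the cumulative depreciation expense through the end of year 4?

Depreciable base = $143,840 − $10,400 = $133,440.
Rate = $133,440 / 16,680 units = $8 per unit.
Year 1: 1,084 × $8 = $8,672. Book value $135,168.
Year 2: 4,767 × $8 = $38,136. Book value $97,032.
Year 3: 2,114 × $8 = $16,912. Book value $80,120.
Year 4: 2,817 × $8 = $22,536. Book value $57,584.
Accumulated through year 4 = $143,840 − $57,584 = $86,256.

$86,256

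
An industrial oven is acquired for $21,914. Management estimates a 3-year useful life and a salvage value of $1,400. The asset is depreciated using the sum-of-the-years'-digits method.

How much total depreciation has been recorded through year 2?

$17,095

Depreciable base = $21,914 − $1,400 = $20,514.
Sum of the years' digits = 3+2+1 = 6.
Year 1: $20,514 × 3/6 = $10,257. Book value $11,657.
Year 2: $20,514 × 2/6 = $6,838. Book value $4,819.
Accumulated through year 2 = $21,914 − $4,819 = $17,095.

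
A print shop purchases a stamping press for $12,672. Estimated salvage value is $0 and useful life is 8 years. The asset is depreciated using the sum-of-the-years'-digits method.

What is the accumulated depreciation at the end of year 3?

Depreciable base = $12,672 − $0 = $12,672.
Sum of the years' digits = 8+7+6+5+4+3+2+1 = 36.
Year 1: $12,672 × 8/36 = $2,816. Book value $9,856.
Year 2: $12,672 × 7/36 = $2,464. Book value $7,392.
Year 3: $12,672 × 6/36 = $2,112. Book value $5,280.
Accumulated through year 3 = $12,672 − $5,280 = $7,392.

$7,392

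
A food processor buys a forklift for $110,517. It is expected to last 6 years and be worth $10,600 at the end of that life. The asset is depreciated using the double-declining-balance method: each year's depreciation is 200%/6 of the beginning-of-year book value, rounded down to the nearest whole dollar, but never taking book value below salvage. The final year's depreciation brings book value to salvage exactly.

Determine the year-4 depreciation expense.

Depreciable base = $110,517 − $10,600 = $99,917.
Year 1: ⌊$110,517 × 200%/6⌋ = $36,839. Book value $73,678.
Year 2: ⌊$73,678 × 200%/6⌋ = $24,559. Book value $49,119.
Year 3: ⌊$49,119 × 200%/6⌋ = $16,373. Book value $32,746.
Year 4: ⌊$32,746 × 200%/6⌋ = $10,915. Book value $21,831.

$10,915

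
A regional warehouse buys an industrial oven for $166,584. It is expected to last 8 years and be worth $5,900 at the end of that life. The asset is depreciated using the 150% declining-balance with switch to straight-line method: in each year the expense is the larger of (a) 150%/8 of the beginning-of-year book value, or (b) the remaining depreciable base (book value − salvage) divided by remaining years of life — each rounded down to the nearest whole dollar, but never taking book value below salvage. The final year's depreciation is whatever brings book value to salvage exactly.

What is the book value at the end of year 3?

$89,353

Depreciable base = $166,584 − $5,900 = $160,684.
Year 1: DB = ⌊$166,584 × 150%/8⌋ = $31,234; SL = ⌊$160,684/8⌋ = $20,085 → take DB $31,234. Book value $135,350.
Year 2: DB = ⌊$135,350 × 150%/8⌋ = $25,378; SL = ⌊$129,450/7⌋ = $18,492 → take DB $25,378. Book value $109,972.
Year 3: DB = ⌊$109,972 × 150%/8⌋ = $20,619; SL = ⌊$104,072/6⌋ = $17,345 → take DB $20,619. Book value $89,353.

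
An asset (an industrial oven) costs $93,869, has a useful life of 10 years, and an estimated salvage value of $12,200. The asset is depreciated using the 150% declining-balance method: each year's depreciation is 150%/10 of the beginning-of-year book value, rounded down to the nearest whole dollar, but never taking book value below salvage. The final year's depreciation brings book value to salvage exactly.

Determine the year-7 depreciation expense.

Depreciable base = $93,869 − $12,200 = $81,669.
Year 1: ⌊$93,869 × 150%/10⌋ = $14,080. Book value $79,789.
Year 2: ⌊$79,789 × 150%/10⌋ = $11,968. Book value $67,821.
Year 3: ⌊$67,821 × 150%/10⌋ = $10,173. Book value $57,648.
Year 4: ⌊$57,648 × 150%/10⌋ = $8,647. Book value $49,001.
Year 5: ⌊$49,001 × 150%/10⌋ = $7,350. Book value $41,651.
Year 6: ⌊$41,651 × 150%/10⌋ = $6,247. Book value $35,404.
Year 7: ⌊$35,404 × 150%/10⌋ = $5,310. Book value $30,094.

$5,310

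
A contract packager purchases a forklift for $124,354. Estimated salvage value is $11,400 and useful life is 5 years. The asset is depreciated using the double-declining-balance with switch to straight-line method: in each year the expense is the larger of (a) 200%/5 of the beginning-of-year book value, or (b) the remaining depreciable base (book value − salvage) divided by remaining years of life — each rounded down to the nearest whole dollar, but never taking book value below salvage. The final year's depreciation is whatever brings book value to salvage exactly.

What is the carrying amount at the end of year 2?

Depreciable base = $124,354 − $11,400 = $112,954.
Year 1: DB = ⌊$124,354 × 200%/5⌋ = $49,741; SL = ⌊$112,954/5⌋ = $22,590 → take DB $49,741. Book value $74,613.
Year 2: DB = ⌊$74,613 × 200%/5⌋ = $29,845; SL = ⌊$63,213/4⌋ = $15,803 → take DB $29,845. Book value $44,768.

$44,768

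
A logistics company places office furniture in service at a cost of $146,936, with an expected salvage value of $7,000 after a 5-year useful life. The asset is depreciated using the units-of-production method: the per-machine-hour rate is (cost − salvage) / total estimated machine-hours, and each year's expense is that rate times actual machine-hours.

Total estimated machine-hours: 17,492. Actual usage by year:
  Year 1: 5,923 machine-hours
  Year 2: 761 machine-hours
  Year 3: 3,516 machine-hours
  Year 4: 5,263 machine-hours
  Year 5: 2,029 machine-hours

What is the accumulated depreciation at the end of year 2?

Depreciable base = $146,936 − $7,000 = $139,936.
Rate = $139,936 / 17,492 machine-hours = $8 per machine-hour.
Year 1: 5,923 × $8 = $47,384. Book value $99,552.
Year 2: 761 × $8 = $6,088. Book value $93,464.
Accumulated through year 2 = $146,936 − $93,464 = $53,472.

$53,472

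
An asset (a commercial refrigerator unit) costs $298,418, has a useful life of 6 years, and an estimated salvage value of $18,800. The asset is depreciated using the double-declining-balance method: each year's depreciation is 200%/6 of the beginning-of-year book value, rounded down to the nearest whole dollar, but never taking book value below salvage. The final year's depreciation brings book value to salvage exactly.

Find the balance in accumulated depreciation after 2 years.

$165,787

Depreciable base = $298,418 − $18,800 = $279,618.
Year 1: ⌊$298,418 × 200%/6⌋ = $99,472. Book value $198,946.
Year 2: ⌊$198,946 × 200%/6⌋ = $66,315. Book value $132,631.
Accumulated through year 2 = $298,418 − $132,631 = $165,787.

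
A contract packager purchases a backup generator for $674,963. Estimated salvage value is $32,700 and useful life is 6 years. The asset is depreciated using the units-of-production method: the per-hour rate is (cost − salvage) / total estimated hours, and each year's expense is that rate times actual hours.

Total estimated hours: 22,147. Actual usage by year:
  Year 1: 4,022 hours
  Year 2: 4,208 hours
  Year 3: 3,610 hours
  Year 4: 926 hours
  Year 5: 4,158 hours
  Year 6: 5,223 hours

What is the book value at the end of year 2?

$436,293

Depreciable base = $674,963 − $32,700 = $642,263.
Rate = $642,263 / 22,147 hours = $29 per hour.
Year 1: 4,022 × $29 = $116,638. Book value $558,325.
Year 2: 4,208 × $29 = $122,032. Book value $436,293.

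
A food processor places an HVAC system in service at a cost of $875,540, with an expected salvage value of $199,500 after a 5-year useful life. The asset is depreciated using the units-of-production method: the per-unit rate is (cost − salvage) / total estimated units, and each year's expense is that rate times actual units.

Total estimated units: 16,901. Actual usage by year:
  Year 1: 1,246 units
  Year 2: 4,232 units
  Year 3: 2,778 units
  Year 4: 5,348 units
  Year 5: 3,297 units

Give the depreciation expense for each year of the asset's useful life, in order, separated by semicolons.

$49,840; $169,280; $111,120; $213,920; $131,880

Depreciable base = $875,540 − $199,500 = $676,040.
Rate = $676,040 / 16,901 units = $40 per unit.
Year 1: 1,246 × $40 = $49,840. Book value $825,700.
Year 2: 4,232 × $40 = $169,280. Book value $656,420.
Year 3: 2,778 × $40 = $111,120. Book value $545,300.
Year 4: 5,348 × $40 = $213,920. Book value $331,380.
Year 5: 3,297 × $40 = $131,880. Book value $199,500.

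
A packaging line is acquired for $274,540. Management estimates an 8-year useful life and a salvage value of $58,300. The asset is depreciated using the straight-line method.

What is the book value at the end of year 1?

Depreciable base = $274,540 − $58,300 = $216,240.
Annual expense = $216,240 / 8 = $27,030.
End of year 1: book value $247,510.

$247,510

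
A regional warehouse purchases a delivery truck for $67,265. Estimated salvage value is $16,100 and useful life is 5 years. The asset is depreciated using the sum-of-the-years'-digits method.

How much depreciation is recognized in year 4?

$6,822

Depreciable base = $67,265 − $16,100 = $51,165.
Sum of the years' digits = 5+4+3+2+1 = 15.
Year 1: $51,165 × 5/15 = $17,055. Book value $50,210.
Year 2: $51,165 × 4/15 = $13,644. Book value $36,566.
Year 3: $51,165 × 3/15 = $10,233. Book value $26,333.
Year 4: $51,165 × 2/15 = $6,822. Book value $19,511.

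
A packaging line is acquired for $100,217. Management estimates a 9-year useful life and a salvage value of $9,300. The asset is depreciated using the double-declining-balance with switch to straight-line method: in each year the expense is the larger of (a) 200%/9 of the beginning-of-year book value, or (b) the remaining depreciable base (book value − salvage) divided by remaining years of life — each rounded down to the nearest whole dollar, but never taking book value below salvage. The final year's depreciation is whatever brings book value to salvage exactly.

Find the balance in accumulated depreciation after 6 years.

$78,030

Depreciable base = $100,217 − $9,300 = $90,917.
Year 1: DB = ⌊$100,217 × 200%/9⌋ = $22,270; SL = ⌊$90,917/9⌋ = $10,101 → take DB $22,270. Book value $77,947.
Year 2: DB = ⌊$77,947 × 200%/9⌋ = $17,321; SL = ⌊$68,647/8⌋ = $8,580 → take DB $17,321. Book value $60,626.
Year 3: DB = ⌊$60,626 × 200%/9⌋ = $13,472; SL = ⌊$51,326/7⌋ = $7,332 → take DB $13,472. Book value $47,154.
Year 4: DB = ⌊$47,154 × 200%/9⌋ = $10,478; SL = ⌊$37,854/6⌋ = $6,309 → take DB $10,478. Book value $36,676.
Year 5: DB = ⌊$36,676 × 200%/9⌋ = $8,150; SL = ⌊$27,376/5⌋ = $5,475 → take DB $8,150. Book value $28,526.
Year 6: DB = ⌊$28,526 × 200%/9⌋ = $6,339; SL = ⌊$19,226/4⌋ = $4,806 → take DB $6,339. Book value $22,187.
Accumulated through year 6 = $100,217 − $22,187 = $78,030.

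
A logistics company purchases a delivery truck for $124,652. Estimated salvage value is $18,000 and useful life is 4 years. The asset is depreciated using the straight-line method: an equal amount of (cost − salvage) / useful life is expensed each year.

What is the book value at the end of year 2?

Depreciable base = $124,652 − $18,000 = $106,652.
Annual expense = $106,652 / 4 = $26,663.
End of year 1: book value $97,989.
End of year 2: book value $71,326.

$71,326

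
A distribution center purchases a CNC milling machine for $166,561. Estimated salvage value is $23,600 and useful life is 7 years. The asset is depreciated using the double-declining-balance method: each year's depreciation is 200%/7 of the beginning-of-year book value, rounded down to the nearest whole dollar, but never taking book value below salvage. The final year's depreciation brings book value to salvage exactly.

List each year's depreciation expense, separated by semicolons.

$47,588; $33,992; $24,280; $17,343; $12,388; $7,370; $0

Depreciable base = $166,561 − $23,600 = $142,961.
Year 1: ⌊$166,561 × 200%/7⌋ = $47,588. Book value $118,973.
Year 2: ⌊$118,973 × 200%/7⌋ = $33,992. Book value $84,981.
Year 3: ⌊$84,981 × 200%/7⌋ = $24,280. Book value $60,701.
Year 4: ⌊$60,701 × 200%/7⌋ = $17,343. Book value $43,358.
Year 5: ⌊$43,358 × 200%/7⌋ = $12,388. Book value $30,970.
Year 6: ⌊$30,970 × 200%/7⌋ = $8,848, capped at $7,370. Book value $23,600.
Year 7 (final): $23,600 − $23,600 = $0. Book value $23,600.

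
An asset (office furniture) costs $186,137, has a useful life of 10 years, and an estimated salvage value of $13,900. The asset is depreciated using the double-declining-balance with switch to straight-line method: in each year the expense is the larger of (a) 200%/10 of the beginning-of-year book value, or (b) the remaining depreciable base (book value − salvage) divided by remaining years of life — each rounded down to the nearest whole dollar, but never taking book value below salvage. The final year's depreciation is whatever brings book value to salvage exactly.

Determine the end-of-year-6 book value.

Depreciable base = $186,137 − $13,900 = $172,237.
Year 1: DB = ⌊$186,137 × 200%/10⌋ = $37,227; SL = ⌊$172,237/10⌋ = $17,223 → take DB $37,227. Book value $148,910.
Year 2: DB = ⌊$148,910 × 200%/10⌋ = $29,782; SL = ⌊$135,010/9⌋ = $15,001 → take DB $29,782. Book value $119,128.
Year 3: DB = ⌊$119,128 × 200%/10⌋ = $23,825; SL = ⌊$105,228/8⌋ = $13,153 → take DB $23,825. Book value $95,303.
Year 4: DB = ⌊$95,303 × 200%/10⌋ = $19,060; SL = ⌊$81,403/7⌋ = $11,629 → take DB $19,060. Book value $76,243.
Year 5: DB = ⌊$76,243 × 200%/10⌋ = $15,248; SL = ⌊$62,343/6⌋ = $10,390 → take DB $15,248. Book value $60,995.
Year 6: DB = ⌊$60,995 × 200%/10⌋ = $12,199; SL = ⌊$47,095/5⌋ = $9,419 → take DB $12,199. Book value $48,796.

$48,796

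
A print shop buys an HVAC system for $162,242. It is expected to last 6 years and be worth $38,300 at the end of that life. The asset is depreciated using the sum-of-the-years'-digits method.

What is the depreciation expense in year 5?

Depreciable base = $162,242 − $38,300 = $123,942.
Sum of the years' digits = 6+5+4+3+2+1 = 21.
Year 1: $123,942 × 6/21 = $35,412. Book value $126,830.
Year 2: $123,942 × 5/21 = $29,510. Book value $97,320.
Year 3: $123,942 × 4/21 = $23,608. Book value $73,712.
Year 4: $123,942 × 3/21 = $17,706. Book value $56,006.
Year 5: $123,942 × 2/21 = $11,804. Book value $44,202.

$11,804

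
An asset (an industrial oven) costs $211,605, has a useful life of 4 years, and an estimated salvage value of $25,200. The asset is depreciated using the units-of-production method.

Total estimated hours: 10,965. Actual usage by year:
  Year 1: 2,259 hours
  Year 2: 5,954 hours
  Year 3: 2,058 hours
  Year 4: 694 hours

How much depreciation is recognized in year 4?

Depreciable base = $211,605 − $25,200 = $186,405.
Rate = $186,405 / 10,965 hours = $17 per hour.
Year 1: 2,259 × $17 = $38,403. Book value $173,202.
Year 2: 5,954 × $17 = $101,218. Book value $71,984.
Year 3: 2,058 × $17 = $34,986. Book value $36,998.
Year 4: 694 × $17 = $11,798. Book value $25,200.

$11,798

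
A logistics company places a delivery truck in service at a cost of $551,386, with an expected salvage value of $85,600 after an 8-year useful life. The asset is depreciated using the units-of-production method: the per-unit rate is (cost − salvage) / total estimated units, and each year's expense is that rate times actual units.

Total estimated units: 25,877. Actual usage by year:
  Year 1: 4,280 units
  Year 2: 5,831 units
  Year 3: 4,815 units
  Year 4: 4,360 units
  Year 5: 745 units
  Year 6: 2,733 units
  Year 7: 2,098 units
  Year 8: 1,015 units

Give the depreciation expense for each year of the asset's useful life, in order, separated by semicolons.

$77,040; $104,958; $86,670; $78,480; $13,410; $49,194; $37,764; $18,270

Depreciable base = $551,386 − $85,600 = $465,786.
Rate = $465,786 / 25,877 units = $18 per unit.
Year 1: 4,280 × $18 = $77,040. Book value $474,346.
Year 2: 5,831 × $18 = $104,958. Book value $369,388.
Year 3: 4,815 × $18 = $86,670. Book value $282,718.
Year 4: 4,360 × $18 = $78,480. Book value $204,238.
Year 5: 745 × $18 = $13,410. Book value $190,828.
Year 6: 2,733 × $18 = $49,194. Book value $141,634.
Year 7: 2,098 × $18 = $37,764. Book value $103,870.
Year 8: 1,015 × $18 = $18,270. Book value $85,600.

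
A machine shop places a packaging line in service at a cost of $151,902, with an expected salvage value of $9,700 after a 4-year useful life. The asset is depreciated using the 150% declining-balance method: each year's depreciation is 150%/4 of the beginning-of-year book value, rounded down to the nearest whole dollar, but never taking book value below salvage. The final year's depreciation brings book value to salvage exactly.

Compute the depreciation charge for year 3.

$22,251

Depreciable base = $151,902 − $9,700 = $142,202.
Year 1: ⌊$151,902 × 150%/4⌋ = $56,963. Book value $94,939.
Year 2: ⌊$94,939 × 150%/4⌋ = $35,602. Book value $59,337.
Year 3: ⌊$59,337 × 150%/4⌋ = $22,251. Book value $37,086.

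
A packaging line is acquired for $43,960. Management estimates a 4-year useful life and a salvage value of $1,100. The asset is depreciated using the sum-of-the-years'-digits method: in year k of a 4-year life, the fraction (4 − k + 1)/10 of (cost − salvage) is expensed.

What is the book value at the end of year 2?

Depreciable base = $43,960 − $1,100 = $42,860.
Sum of the years' digits = 4+3+2+1 = 10.
Year 1: $42,860 × 4/10 = $17,144. Book value $26,816.
Year 2: $42,860 × 3/10 = $12,858. Book value $13,958.

$13,958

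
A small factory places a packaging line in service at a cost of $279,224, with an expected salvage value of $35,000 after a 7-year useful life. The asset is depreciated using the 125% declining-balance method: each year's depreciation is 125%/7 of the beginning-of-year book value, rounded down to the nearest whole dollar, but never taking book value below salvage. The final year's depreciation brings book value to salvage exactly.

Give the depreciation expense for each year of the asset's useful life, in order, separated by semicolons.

$49,861; $40,957; $33,643; $27,636; $22,701; $18,647; $50,779

Depreciable base = $279,224 − $35,000 = $244,224.
Year 1: ⌊$279,224 × 125%/7⌋ = $49,861. Book value $229,363.
Year 2: ⌊$229,363 × 125%/7⌋ = $40,957. Book value $188,406.
Year 3: ⌊$188,406 × 125%/7⌋ = $33,643. Book value $154,763.
Year 4: ⌊$154,763 × 125%/7⌋ = $27,636. Book value $127,127.
Year 5: ⌊$127,127 × 125%/7⌋ = $22,701. Book value $104,426.
Year 6: ⌊$104,426 × 125%/7⌋ = $18,647. Book value $85,779.
Year 7 (final): $85,779 − $35,000 = $50,779. Book value $35,000.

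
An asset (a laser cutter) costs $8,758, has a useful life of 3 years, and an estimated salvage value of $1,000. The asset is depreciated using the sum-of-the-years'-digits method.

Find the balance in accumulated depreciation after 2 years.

$6,465

Depreciable base = $8,758 − $1,000 = $7,758.
Sum of the years' digits = 3+2+1 = 6.
Year 1: $7,758 × 3/6 = $3,879. Book value $4,879.
Year 2: $7,758 × 2/6 = $2,586. Book value $2,293.
Accumulated through year 2 = $8,758 − $2,293 = $6,465.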